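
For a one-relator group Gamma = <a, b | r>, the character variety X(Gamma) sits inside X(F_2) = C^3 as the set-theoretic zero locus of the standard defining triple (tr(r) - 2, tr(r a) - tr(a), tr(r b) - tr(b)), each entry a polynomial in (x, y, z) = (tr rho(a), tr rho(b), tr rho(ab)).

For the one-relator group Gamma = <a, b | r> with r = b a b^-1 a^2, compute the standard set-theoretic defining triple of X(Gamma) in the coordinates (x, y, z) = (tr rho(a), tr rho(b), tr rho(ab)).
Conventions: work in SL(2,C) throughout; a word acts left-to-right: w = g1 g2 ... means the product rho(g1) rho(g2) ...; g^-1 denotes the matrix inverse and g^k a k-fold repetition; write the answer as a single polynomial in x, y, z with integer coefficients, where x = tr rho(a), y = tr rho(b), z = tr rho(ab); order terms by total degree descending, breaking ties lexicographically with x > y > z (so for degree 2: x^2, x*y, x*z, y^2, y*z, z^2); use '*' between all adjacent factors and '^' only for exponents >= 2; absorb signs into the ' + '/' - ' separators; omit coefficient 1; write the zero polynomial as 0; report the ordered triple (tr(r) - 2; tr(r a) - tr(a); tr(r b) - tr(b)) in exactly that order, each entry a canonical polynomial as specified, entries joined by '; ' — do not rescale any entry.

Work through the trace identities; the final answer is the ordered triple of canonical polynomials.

x^2*y*z - x*y^2 - x*z^2 + x - 2; x^3*y*z - x^2*y^2 - x^2*z^2 - x*y*z + x^2 + y^2 + z^2 - x - 2; x^2*y^2*z - x^3*y - x*y^3 - x*y*z^2 + x^2*z + 3*x*y - y - z

trace(b a^2) = trace(a)*trace(b a) - trace(b)  (reduce the a square) = x*z - y
trace(a^2 b a) = trace(a)*trace(b a^2) - trace(b a)  (reduce the a square) = x^2*z - x*y - z
trace(b a b a) = trace(b a)*trace(b a) - trace(1)  (split on b) = z^2 - 2
reduce: trace(b a b) = trace(b)*trace(a b) - trace(a)  (reduce the b square) = y*z - x
trace(a^2 b a b) = trace(a)*trace(b a b a) - trace(b a b)  (reduce the a square) = x*z^2 - y*z - x
trace(b a b^-1 a^2) = trace(a^2 b a)*trace(b) - trace(a^2 b a b)  (eliminate b^-1) = x^2*y*z - x*y^2 - x*z^2 + x
trace(a^3 b a) = trace(a)*trace(a b a^2) - trace(a b a)  (reduce the a square) = x^3*z - x^2*y - 2*x*z + y
trace(a^3 b a b) = trace(a)*trace(a b a b a) - trace(a b a b)  (reduce the a square) = x^2*z^2 - x*y*z - x^2 - z^2 + 2
reduce: trace(b a b^-1 a^3) = trace(a^3 b a)*trace(b) - trace(a^3 b a b)  (eliminate b^-1) = x^3*y*z - x^2*y^2 - x^2*z^2 - x*y*z + x^2 + y^2 + z^2 - 2
reduce: trace(a^2) = trace(a)*trace(a) - trace(1)   [square of a] = x^2 - 2
so trace(a b^2 a) = trace(b)*trace(a^2 b) - trace(a^2)   [square of b] = x*y*z - x^2 - y^2 + 2
trace(a^2 b^2 a) = trace(a)*trace(a b^2 a) - trace(a b^2)   [square of a] = x^2*y*z - x^3 - x*y^2 - y*z + 3*x
trace(a^2 b^2 a b) = trace(b)*trace(a b a^2 b) - trace(a b a^2)   [square of b] = x*y*z^2 - x^2*z - y^2*z + z
trace(b a b^-1 a^2 b) = trace(a^2 b^2 a)*trace(b) - trace(a^2 b^2 a b)   [inverse elimination on b] = x^2*y^2*z - x^3*y - x*y^3 - x*y*z^2 + x^2*z + 3*x*y - z
assemble the triple (trace(r) - 2; trace(r a) - x; trace(r b) - y)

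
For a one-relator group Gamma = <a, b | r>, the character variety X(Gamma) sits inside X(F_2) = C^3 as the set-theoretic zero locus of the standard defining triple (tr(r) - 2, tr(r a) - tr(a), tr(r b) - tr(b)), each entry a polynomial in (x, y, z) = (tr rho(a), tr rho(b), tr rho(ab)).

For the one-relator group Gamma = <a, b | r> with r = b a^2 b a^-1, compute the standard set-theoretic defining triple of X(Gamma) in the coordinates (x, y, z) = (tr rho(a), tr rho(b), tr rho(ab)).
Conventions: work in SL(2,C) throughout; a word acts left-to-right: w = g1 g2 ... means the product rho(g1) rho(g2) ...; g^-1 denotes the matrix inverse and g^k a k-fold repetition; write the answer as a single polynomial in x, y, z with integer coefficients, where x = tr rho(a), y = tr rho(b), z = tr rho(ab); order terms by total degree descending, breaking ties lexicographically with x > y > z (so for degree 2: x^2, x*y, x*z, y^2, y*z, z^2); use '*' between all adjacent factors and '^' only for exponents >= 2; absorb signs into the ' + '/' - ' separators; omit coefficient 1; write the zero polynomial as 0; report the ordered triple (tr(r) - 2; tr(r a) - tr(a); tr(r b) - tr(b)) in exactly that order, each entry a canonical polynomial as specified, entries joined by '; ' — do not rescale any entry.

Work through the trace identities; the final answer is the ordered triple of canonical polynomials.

x^2*y*z - x^3 - x*y^2 - x*z^2 + y*z + 3*x - 2; x*y*z - x^2 - y^2 - x + 2; x^2*y^2*z - x^3*y - x*y^3 - x*y*z^2 + y^2*z + 3*x*y - y - z

trace(b^2 a) = trace(b) trace(a b) - trace(a) = y*z - x
and trace(b^2) = trace(b) trace(b) - trace(1) = y^2 - 2
trace(b a^2 b) = trace(a) trace(b^2 a) - trace(b^2) = x*y*z - x^2 - y^2 + 2
and trace(b a b a) = trace(b a) trace(b a) - trace(1) = z^2 - 2
trace(b a^2 b a) = trace(a) trace(b a b a) - trace(b a b) = x*z^2 - y*z - x
trace(b a^2 b a^-1) = trace(b a^2 b) trace(a) - trace(b a^2 b a) = x^2*y*z - x^3 - x*y^2 - x*z^2 + y*z + 3*x
trace(b^3 a) = trace(b) trace(b a b) - trace(b a)   [square of b] = y^2*z - x*y - z
and trace(b^3) = trace(b) trace(b^2) - trace(b)   [square of b] = y^3 - 3*y
trace(b^2 a^2 b) = trace(a) trace(b^3 a) - trace(b^3)   [square of a] = x*y^2*z - x^2*y - y^3 - x*z + 3*y
trace(a b a) = trace(a) trace(b a) - trace(b)   [square of a] = x*z - y
trace(b a b^2 a) = trace(b) trace(a b a b) - trace(a b a)   [square of b] = y*z^2 - x*z - y
next, trace(b^2 a^2 b a) = trace(a) trace(b a b^2 a) - trace(b a b^2)   [square of a] = x*y*z^2 - x^2*z - y^2*z + z
and trace(b a^2 b a^-1 b) = trace(b^2 a^2 b) trace(a) - trace(b^2 a^2 b a)   [inverse elimination on a] = x^2*y^2*z - x^3*y - x*y^3 - x*y*z^2 + y^2*z + 3*x*y - z
assemble the triple (trace(r) - 2; trace(r a) - x; trace(r b) - y)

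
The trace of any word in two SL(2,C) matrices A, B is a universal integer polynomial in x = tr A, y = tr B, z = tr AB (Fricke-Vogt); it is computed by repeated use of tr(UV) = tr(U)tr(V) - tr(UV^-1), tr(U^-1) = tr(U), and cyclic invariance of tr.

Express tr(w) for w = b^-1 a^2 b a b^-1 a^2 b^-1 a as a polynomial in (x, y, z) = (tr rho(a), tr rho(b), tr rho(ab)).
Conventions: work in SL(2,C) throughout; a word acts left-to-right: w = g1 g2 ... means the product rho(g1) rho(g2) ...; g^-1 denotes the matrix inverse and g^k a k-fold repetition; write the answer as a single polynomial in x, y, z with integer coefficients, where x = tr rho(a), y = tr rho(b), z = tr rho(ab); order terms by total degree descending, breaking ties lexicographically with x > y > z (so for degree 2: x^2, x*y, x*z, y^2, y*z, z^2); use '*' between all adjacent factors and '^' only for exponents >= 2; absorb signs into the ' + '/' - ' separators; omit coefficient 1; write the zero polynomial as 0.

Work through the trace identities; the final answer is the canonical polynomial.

reduce: trace(b a^2) = trace(a) * trace(b a) - trace(b)  (reduce the a square) = x*z - y
reduce: trace(a b a^2) = trace(a) * trace(b a^2) - trace(b a)  (reduce the a square) = x^2*z - x*y - z
reduce: trace(b a^4) = trace(a) * trace(a b a^2) - trace(a b a)  (reduce the a square) = x^3*z - x^2*y - 2*x*z + y
so trace(a^2 b a^3) = trace(a) * trace(b a^4) - trace(b a^3)  (reduce the a square) = x^4*z - x^3*y - 3*x^2*z + 2*x*y + z
trace(a^2 b a^4) = trace(a) * trace(a^2 b a^3) - trace(a^2 b a^2)  (reduce the a square) = x^5*z - x^4*y - 4*x^3*z + 3*x^2*y + 3*x*z - y
trace(b a b a) = trace(b a) * trace(b a) - trace(1)  (split on b) = z^2 - 2
trace(b a b) = trace(b) * trace(a b) - trace(a)  (reduce the b square) = y*z - x
so trace(a b a b a) = trace(a) * trace(b a b a) - trace(b a b)  (reduce the a square) = x*z^2 - y*z - x
reduce: trace(a^2 b a b a) = trace(a) * trace(a b a b a) - trace(a b a b)  (reduce the a square) = x^2*z^2 - x*y*z - x^2 - z^2 + 2
trace(b a^4 b a) = trace(a) * trace(a^2 b a b a) - trace(a^2 b a b)  (reduce the a square) = x^3*z^2 - x^2*y*z - x^3 - 2*x*z^2 + y*z + 3*x
reduce: trace(a^2) = trace(a) * trace(a) - trace(1)  (reduce the a square) = x^2 - 2
reduce: trace(a^3) = trace(a) * trace(a^2) - trace(a)  (reduce the a square) = x^3 - 3*x
trace(a^4) = trace(a) * trace(a^3) - trace(a^2)  (reduce the a square) = x^4 - 4*x^2 + 2
reduce: trace(b a^4 b) = trace(b) * trace(a^4 b) - trace(a^4)  (reduce the b square) = x^3*y*z - x^4 - x^2*y^2 - 2*x*y*z + 4*x^2 + y^2 - 2
trace(a^2 b a^4 b) = trace(a) * trace(b a^4 b a) - trace(b a^4 b)  (reduce the a square) = x^4*z^2 - 2*x^3*y*z + x^2*y^2 - 2*x^2*z^2 + 3*x*y*z - x^2 - y^2 + 2
trace(a b^-1 a^2 b a^3) = trace(a^2 b a^4) * trace(b) - trace(a^2 b a^4 b)  (eliminate b^-1) = x^5*y*z - x^4*y^2 - x^4*z^2 - 2*x^3*y*z + 2*x^2*y^2 + 2*x^2*z^2 + x^2 - 2
so trace(b a^2 b) = trace(b) * trace(a^2 b) - trace(a^2)  (reduce the b square) = x*y*z - x^2 - y^2 + 2
so trace(b a^2 b a^2) = trace(a) * trace(b a^2 b a) - trace(b a^2 b)  (reduce the a square) = x^2*z^2 - 2*x*y*z + y^2 - 2
so trace(a b a^3 b a) = trace(a) * trace(b a^2 b a^2) - trace(b a^2 b a)  (reduce the a square) = x^3*z^2 - 2*x^2*y*z + x*y^2 - x*z^2 + y*z - x
so trace(a^2 b a^3 b a) = trace(a) * trace(a b a^3 b a) - trace(a b a^3 b)  (reduce the a square) = x^4*z^2 - 2*x^3*y*z + x^2*y^2 - 2*x^2*z^2 + 2*x*y*z + z^2 - 2
so trace(b a b a b a) = trace(b a b a) * trace(b a) - trace(a b)  (split on b) = z^3 - 3*z
so trace(b a b a b) = trace(b) * trace(a b a b) - trace(a b a)  (reduce the b square) = y*z^2 - x*z - y
reduce: trace(a b a b a b a) = trace(a) * trace(b a b a b a) - trace(b a b a b)  (reduce the a square) = x*z^3 - y*z^2 - 2*x*z + y
trace(b a^3 b a b a) = trace(a) * trace(a b a b a b a) - trace(a b a b a b)  (reduce the a square) = x^2*z^3 - x*y*z^2 - 2*x^2*z - z^3 + x*y + 3*z
reduce: trace(b a^3 b a b) = trace(b) * trace(a^3 b a b) - trace(a^3 b a)  (reduce the b square) = x^2*y*z^2 - x^3*z - x*y^2*z - y*z^2 + 2*x*z + y
reduce: trace(a^2 b a^3 b a b) = trace(a) * trace(b a^3 b a b a) - trace(b a^3 b a b)  (reduce the a square) = x^3*z^3 - 2*x^2*y*z^2 - x^3*z + x*y^2*z - x*z^3 + x^2*y + y*z^2 + x*z - y
so trace(a b^-1 a^2 b a^3 b) = trace(a^2 b a^3 b a) * trace(b) - trace(a^2 b a^3 b a b)  (eliminate b^-1) = x^4*y*z^2 - 2*x^3*y^2*z - x^3*z^3 + x^2*y^3 + x^3*z + x*y^2*z + x*z^3 - x^2*y - x*z - y
reduce: trace(a^2 b^-1 a b^-1 a^2 b a) = trace(a b^-1 a^2 b a^3) * trace(b) - trace(a b^-1 a^2 b a^3 b)  (eliminate b^-1) = x^5*y^2*z - x^4*y^3 - 2*x^4*y*z^2 + x^3*z^3 + x^2*y^3 + 2*x^2*y*z^2 - x^3*z - x*y^2*z - x*z^3 + 2*x^2*y + x*z - y
so trace(a^2 b a b a^3) = trace(a) * trace(b a b a^4) - trace(b a b a^3)  (reduce the a square) = x^4*z^2 - x^3*y*z - x^4 - 3*x^2*z^2 + 2*x*y*z + 4*x^2 + z^2 - 2
trace(b a b a^3 b) = trace(b) * trace(a b a^3 b) - trace(a b a^3)  (reduce the b square) = x^2*y*z^2 - x^3*z - x*y^2*z - y*z^2 + 2*x*z + y
so trace(a^2 b a b a^3 b) = trace(a) * trace(b a b a^3 b a) - trace(b a b a^3 b)  (reduce the a square) = x^3*z^3 - 2*x^2*y*z^2 - x^3*z + x*y^2*z - x*z^3 + x^2*y + y*z^2 + x*z - y
trace(a b^-1 a^2 b a b a^2) = trace(a^2 b a b a^3) * trace(b) - trace(a^2 b a b a^3 b)  (eliminate b^-1) = x^4*y*z^2 - x^3*y^2*z - x^3*z^3 - x^4*y - x^2*y*z^2 + x^3*z + x*y^2*z + x*z^3 + 3*x^2*y - x*z - y
trace(b a b a b a b a) = trace(b a b a b a) * trace(b a) - trace(a b a b)  (split on b) = z^4 - 4*z^2 + 2
trace(b a b a b a b) = trace(b) * trace(a b a b a b) - trace(a b a b a)  (reduce the b square) = y*z^3 - x*z^2 - 2*y*z + x
trace(b a b a^2 b a b a) = trace(a) * trace(b a b a b a b a) - trace(b a b a b a b)  (reduce the a square) = x*z^4 - y*z^3 - 3*x*z^2 + 2*y*z + x
trace(b a b a^2 b a b) = trace(b) * trace(a b a^2 b a b) - trace(a b a^2 b a)  (reduce the b square) = x*y*z^3 - x^2*z^2 - y^2*z^2 + 2
trace(a^2 b a b a^2 b a b) = trace(a) * trace(b a b a^2 b a b a) - trace(b a b a^2 b a b)  (reduce the a square) = x^2*z^4 - 2*x*y*z^3 - 2*x^2*z^2 + y^2*z^2 + 2*x*y*z + x^2 - 2
so trace(a b^-1 a^2 b a b a^2 b) = trace(a^2 b a b a^2 b a) * trace(b) - trace(a^2 b a b a^2 b a b)  (eliminate b^-1) = x^3*y*z^3 - 2*x^2*y^2*z^2 - x^2*z^4 - x^3*y*z + x*y^3*z + x*y*z^3 + x^2*y^2 + 2*x^2*z^2 - x*y*z - x^2 - y^2 + 2
so trace(a^2 b^-1 a b^-1 a^2 b a b) = trace(a b^-1 a^2 b a b a^2) * trace(b) - trace(a b^-1 a^2 b a b a^2 b)  (eliminate b^-1) = x^4*y^2*z^2 - x^3*y^3*z - 2*x^3*y*z^3 - x^4*y^2 + x^2*y^2*z^2 + x^2*z^4 + 2*x^3*y*z + 2*x^2*y^2 - 2*x^2*z^2 + x^2 - 2
trace(b^-1 a^2 b a b^-1 a^2 b^-1 a) = trace(a^2 b^-1 a b^-1 a^2 b a) * trace(b) - trace(a^2 b^-1 a b^-1 a^2 b a b)  (eliminate b^-1) = x^5*y^3*z - x^4*y^4 - 3*x^4*y^2*z^2 + x^3*y^3*z + 3*x^3*y*z^3 + x^4*y^2 + x^2*y^4 + x^2*y^2*z^2 - x^2*z^4 - 3*x^3*y*z - x*y^3*z - x*y*z^3 + 2*x^2*z^2 + x*y*z - x^2 - y^2 + 2

x^5*y^3*z - x^4*y^4 - 3*x^4*y^2*z^2 + x^3*y^3*z + 3*x^3*y*z^3 + x^4*y^2 + x^2*y^4 + x^2*y^2*z^2 - x^2*z^4 - 3*x^3*y*z - x*y^3*z - x*y*z^3 + 2*x^2*z^2 + x*y*z - x^2 - y^2 + 2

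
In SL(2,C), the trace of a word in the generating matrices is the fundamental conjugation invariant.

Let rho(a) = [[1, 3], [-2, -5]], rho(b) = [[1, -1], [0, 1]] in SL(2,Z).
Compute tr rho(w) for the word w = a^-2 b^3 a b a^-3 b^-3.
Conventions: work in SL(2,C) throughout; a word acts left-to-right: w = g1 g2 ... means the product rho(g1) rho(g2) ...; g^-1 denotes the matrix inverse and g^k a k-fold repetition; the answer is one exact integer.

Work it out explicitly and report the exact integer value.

1362

rho(a^-1) = [[-5, -3], [2, 1]]
... * rho(a^-1) = [[-5, -3], [2, 1]]  ->  [[19, 12], [-8, -5]]
... * rho(b) = [[1, -1], [0, 1]]  ->  [[19, -7], [-8, 3]]
... * rho(b) = [[1, -1], [0, 1]]  ->  [[19, -26], [-8, 11]]
... * rho(b) = [[1, -1], [0, 1]]  ->  [[19, -45], [-8, 19]]
... * rho(a) = [[1, 3], [-2, -5]]  ->  [[109, 282], [-46, -119]]
... * rho(b) = [[1, -1], [0, 1]]  ->  [[109, 173], [-46, -73]]
... * rho(a^-1) = [[-5, -3], [2, 1]]  ->  [[-199, -154], [84, 65]]
... * rho(a^-1) = [[-5, -3], [2, 1]]  ->  [[687, 443], [-290, -187]]
... * rho(a^-1) = [[-5, -3], [2, 1]]  ->  [[-2549, -1618], [1076, 683]]
... * rho(b^-1) = [[1, 1], [0, 1]]  ->  [[-2549, -4167], [1076, 1759]]
... * rho(b^-1) = [[1, 1], [0, 1]]  ->  [[-2549, -6716], [1076, 2835]]
... * rho(b^-1) = [[1, 1], [0, 1]]  ->  [[-2549, -9265], [1076, 3911]]
tr = -2549 + 3911 = 1362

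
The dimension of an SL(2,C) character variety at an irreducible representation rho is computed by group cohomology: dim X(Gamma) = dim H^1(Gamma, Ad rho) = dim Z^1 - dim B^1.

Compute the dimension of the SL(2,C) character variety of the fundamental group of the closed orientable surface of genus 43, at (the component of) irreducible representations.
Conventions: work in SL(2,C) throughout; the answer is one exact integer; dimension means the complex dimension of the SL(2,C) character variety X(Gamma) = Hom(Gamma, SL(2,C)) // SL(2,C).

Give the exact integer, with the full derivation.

252

Gamma = pi_1(Sigma_43) = < a_1, b_1, ..., a_43, b_43 | prod [a_i, b_i] > has 2g = 86 generators and 1 relator.
A cocycle assigns one sl_2 vector per generator subject to the relator condition d_2(z) = 0: dim of the unconstrained space is 3*2g = 258.
H^2 = coker(d_2) is dual to H^0 = 0 at irreducible rho (Poincare duality), so d_2 is onto: dim Z^1 = 255.
As always at irreducible rho, dim B^1 = 3.
dim H^1 = 255 - 3 = 252 = dim X.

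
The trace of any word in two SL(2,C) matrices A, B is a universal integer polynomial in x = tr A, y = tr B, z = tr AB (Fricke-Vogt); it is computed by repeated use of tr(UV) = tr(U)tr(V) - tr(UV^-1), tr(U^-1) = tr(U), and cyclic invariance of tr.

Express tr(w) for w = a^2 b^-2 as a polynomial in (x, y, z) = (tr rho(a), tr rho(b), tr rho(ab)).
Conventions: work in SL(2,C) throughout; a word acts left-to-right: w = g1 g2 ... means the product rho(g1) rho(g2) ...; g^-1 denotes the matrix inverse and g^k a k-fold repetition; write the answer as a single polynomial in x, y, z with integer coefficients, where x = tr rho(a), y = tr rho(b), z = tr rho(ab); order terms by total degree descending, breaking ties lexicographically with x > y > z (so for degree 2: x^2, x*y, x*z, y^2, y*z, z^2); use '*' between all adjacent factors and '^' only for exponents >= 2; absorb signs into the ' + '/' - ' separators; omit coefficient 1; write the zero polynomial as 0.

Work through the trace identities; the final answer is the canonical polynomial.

tr(a^2) = tr(a)*tr(a) - tr(1)  (reduce the a square) = x^2 - 2
tr(a^2 b) = tr(a)*tr(b a) - tr(b)  (reduce the a square) = x*z - y
tr(a^2 b^-1) = tr(a^2)*tr(b) - tr(a^2 b)  (eliminate b^-1) = x^2*y - x*z - y
tr(a^2 b^-2) = tr(a^2 b^-1)*tr(b) - tr(a^2)  (eliminate b^-1) = x^2*y^2 - x*y*z - x^2 - y^2 + 2

x^2*y^2 - x*y*z - x^2 - y^2 + 2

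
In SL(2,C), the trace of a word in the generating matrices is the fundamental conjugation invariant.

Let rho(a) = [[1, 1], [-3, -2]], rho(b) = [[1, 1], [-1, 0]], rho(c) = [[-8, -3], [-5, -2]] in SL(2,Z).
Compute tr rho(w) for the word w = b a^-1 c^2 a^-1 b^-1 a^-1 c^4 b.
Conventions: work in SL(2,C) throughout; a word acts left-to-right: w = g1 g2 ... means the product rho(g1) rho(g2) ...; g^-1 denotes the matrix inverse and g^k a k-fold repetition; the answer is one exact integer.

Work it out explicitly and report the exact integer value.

rho(b) = [[1, 1], [-1, 0]]
... * rho(a^-1) = [[-2, -1], [3, 1]]  ->  [[1, 0], [2, 1]]
... * rho(c) = [[-8, -3], [-5, -2]]  ->  [[-8, -3], [-21, -8]]
... * rho(c) = [[-8, -3], [-5, -2]]  ->  [[79, 30], [208, 79]]
... * rho(a^-1) = [[-2, -1], [3, 1]]  ->  [[-68, -49], [-179, -129]]
... * rho(b^-1) = [[0, -1], [1, 1]]  ->  [[-49, 19], [-129, 50]]
... * rho(a^-1) = [[-2, -1], [3, 1]]  ->  [[155, 68], [408, 179]]
... * rho(c) = [[-8, -3], [-5, -2]]  ->  [[-1580, -601], [-4159, -1582]]
... * rho(c) = [[-8, -3], [-5, -2]]  ->  [[15645, 5942], [41182, 15641]]
... * rho(c) = [[-8, -3], [-5, -2]]  ->  [[-154870, -58819], [-407661, -154828]]
... * rho(c) = [[-8, -3], [-5, -2]]  ->  [[1533055, 582248], [4035428, 1532639]]
... * rho(b) = [[1, 1], [-1, 0]]  ->  [[950807, 1533055], [2502789, 4035428]]
tr = 950807 + 4035428 = 4986235

4986235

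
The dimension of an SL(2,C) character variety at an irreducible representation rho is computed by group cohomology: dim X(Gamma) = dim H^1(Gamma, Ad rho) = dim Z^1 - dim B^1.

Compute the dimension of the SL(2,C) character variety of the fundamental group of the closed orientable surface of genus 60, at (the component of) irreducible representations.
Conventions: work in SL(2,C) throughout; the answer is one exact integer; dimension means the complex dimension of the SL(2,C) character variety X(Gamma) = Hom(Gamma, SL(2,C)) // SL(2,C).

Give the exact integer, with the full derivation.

354

The genus-60 surface group: 2g = 120 generators, one relator prod [a_i, b_i].
A cocycle assigns one sl_2 vector per generator subject to the relator condition d_2(z) = 0: dim of the unconstrained space is 3*2g = 360.
H^2 = coker(d_2) is dual to H^0 = 0 at irreducible rho (Poincare duality), so d_2 is onto: dim Z^1 = 357.
dim B^1 = 3 (coboundaries, injective at irreducible rho).
Hence dim X = 357 - 3 = 354.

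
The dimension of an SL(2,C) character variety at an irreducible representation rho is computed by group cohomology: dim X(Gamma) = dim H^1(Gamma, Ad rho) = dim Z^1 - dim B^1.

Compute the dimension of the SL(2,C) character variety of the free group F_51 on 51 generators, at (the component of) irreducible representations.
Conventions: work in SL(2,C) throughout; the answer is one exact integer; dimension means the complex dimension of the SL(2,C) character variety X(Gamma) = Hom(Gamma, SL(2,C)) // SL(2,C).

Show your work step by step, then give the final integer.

The free group F_51: 51 generators, no relators.
So Z^1 = (sl_2)^51 in full: dim Z^1 = 153.
dim B^1 = 3: the coboundary map is injective because an irreducible image has centralizer 0 in sl_2.
dim X = dim H^1 = dim Z^1 - dim B^1 = 153 - 3 = 150.

150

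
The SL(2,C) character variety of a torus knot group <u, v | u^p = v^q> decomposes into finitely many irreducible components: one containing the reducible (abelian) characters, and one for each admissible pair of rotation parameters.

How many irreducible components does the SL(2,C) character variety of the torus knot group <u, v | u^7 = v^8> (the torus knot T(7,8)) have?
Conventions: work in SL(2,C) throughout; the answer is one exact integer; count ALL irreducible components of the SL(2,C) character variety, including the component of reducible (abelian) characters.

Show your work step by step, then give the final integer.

22

For T(7,8): irreducibility forces the central element u^7 = v^8 to one of +I, -I.
So on each irreducible component the traces are pinned: tr(u) = 2*cos(pi*alpha/7) with 1 <= alpha <= 6, tr(v) = 2*cos(pi*beta/8) with 1 <= beta <= 7.
Consistency of u^7 = (-1)^alpha I with v^8 = (-1)^beta I forces alpha = beta (mod 2).
count pairs: odd alpha (3 choices) x odd beta (4), plus even alpha (3) x even beta (3): 3*4 + 3*3 = 21.
components with irreducible characters: 21; plus the single component of reducible (abelian) characters: total 22.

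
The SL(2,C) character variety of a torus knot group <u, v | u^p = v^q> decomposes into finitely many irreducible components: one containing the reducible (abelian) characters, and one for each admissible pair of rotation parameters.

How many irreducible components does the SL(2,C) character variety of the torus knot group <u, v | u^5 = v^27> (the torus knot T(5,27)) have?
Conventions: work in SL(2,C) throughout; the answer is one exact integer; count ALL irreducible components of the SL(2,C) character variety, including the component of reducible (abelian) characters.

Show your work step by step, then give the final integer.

53

In the torus knot group T(5,27), u^5 = v^27 is central, so an irreducible representation sends it to +I or -I (Schur).
On an irreducible component, tr(u) is locked at 2*cos(pi*alpha/5) for some alpha in 1..4, and tr(v) at 2*cos(pi*beta/27) for some beta in 1..26.
The two central values (-1)^alpha I and (-1)^beta I must be the same matrix, so alpha and beta share a parity.
Enumerate parity-matched pairs: 2*13 odd-odd plus 2*13 even-even gives 52.
components with irreducible characters: 52; plus the single component of reducible (abelian) characters: total 53.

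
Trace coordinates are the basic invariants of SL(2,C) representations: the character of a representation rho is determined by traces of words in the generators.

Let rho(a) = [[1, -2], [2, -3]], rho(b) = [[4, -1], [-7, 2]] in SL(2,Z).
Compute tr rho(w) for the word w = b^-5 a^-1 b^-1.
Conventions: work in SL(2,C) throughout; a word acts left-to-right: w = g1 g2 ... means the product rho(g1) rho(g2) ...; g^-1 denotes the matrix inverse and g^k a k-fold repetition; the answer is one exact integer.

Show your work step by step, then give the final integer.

rho(b^-1) = [[2, 1], [7, 4]]
... * rho(b^-1) = [[2, 1], [7, 4]]  ->  [[11, 6], [42, 23]]
... * rho(b^-1) = [[2, 1], [7, 4]]  ->  [[64, 35], [245, 134]]
... * rho(b^-1) = [[2, 1], [7, 4]]  ->  [[373, 204], [1428, 781]]
... * rho(b^-1) = [[2, 1], [7, 4]]  ->  [[2174, 1189], [8323, 4552]]
... * rho(a^-1) = [[-3, 2], [-2, 1]]  ->  [[-8900, 5537], [-34073, 21198]]
... * rho(b^-1) = [[2, 1], [7, 4]]  ->  [[20959, 13248], [80240, 50719]]
tr = 20959 + 50719 = 71678

71678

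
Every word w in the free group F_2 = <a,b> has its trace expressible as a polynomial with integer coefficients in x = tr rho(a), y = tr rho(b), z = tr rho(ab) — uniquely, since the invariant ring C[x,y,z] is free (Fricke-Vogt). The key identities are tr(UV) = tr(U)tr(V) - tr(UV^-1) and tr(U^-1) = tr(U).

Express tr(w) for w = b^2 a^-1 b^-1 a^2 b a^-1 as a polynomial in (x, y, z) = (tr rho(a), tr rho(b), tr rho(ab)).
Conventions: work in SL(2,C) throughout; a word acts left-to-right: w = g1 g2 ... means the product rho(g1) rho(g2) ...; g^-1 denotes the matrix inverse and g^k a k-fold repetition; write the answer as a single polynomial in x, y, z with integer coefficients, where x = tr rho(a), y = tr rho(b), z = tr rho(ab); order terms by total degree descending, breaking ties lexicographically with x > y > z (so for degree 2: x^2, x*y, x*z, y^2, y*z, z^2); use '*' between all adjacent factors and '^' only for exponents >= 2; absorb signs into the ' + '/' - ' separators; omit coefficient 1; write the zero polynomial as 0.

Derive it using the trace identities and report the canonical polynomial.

-x^3*y^3*z + x^4*y^2 + x^2*y^4 + 2*x^2*y^2*z^2 - x*y^3*z - x*y*z^3 - x^4 - 5*x^2*y^2 - x^2*z^2 + 4*x*y*z + 4*x^2 + y^2 - 2

trace(b^2 a) = trace(b) * trace(a b) - trace(a) = y*z - x
trace(b^2) = trace(b) * trace(b) - trace(1) = y^2 - 2
trace(b a^2 b) = trace(a) * trace(b^2 a) - trace(b^2) = x*y*z - x^2 - y^2 + 2
trace(b a b a) = trace(b a) * trace(b a) - trace(1)   [split at repeated b] = z^2 - 2
trace(b a^2 b a) = trace(a) * trace(b a b a) - trace(b a b) = x*z^2 - y*z - x
trace(a^2 b a^-1 b) = trace(b a^2 b) * trace(a) - trace(b a^2 b a) = x^2*y*z - x^3 - x*y^2 - x*z^2 + y*z + 3*x
trace(b a^3 b) = trace(a) * trace(b^2 a^2) - trace(b^2 a) = x^2*y*z - x^3 - x*y^2 - y*z + 3*x
trace(a b a) = trace(a) * trace(b a) - trace(b) = x*z - y
trace(b a^3) = trace(a) * trace(a b a) - trace(a b) = x^2*z - x*y - z
trace(b^2 a^3 b) = trace(b) * trace(b a^3 b) - trace(b a^3) = x^2*y^2*z - x^3*y - x*y^3 - x^2*z - y^2*z + 4*x*y + z
trace(a^3 b a b) = trace(a) * trace(b a b a^2) - trace(b a b a) = x^2*z^2 - x*y*z - x^2 - z^2 + 2
trace(a^3 b a) = trace(a) * trace(a^2 b a) - trace(a^2 b) = x^3*z - x^2*y - 2*x*z + y
trace(b^2 a^3 b a) = trace(b) * trace(a^3 b a b) - trace(a^3 b a) = x^2*y*z^2 - x^3*z - x*y^2*z - y*z^2 + 2*x*z + y
trace(a^2 b a^-1 b^2 a) = trace(b^2 a^3 b) * trace(a) - trace(b^2 a^3 b a) = x^3*y^2*z - x^4*y - x^2*y^3 - x^2*y*z^2 + 4*x^2*y + y*z^2 - x*z - y
trace(b^2 a b a) = trace(b) * trace(a b a b) - trace(a b a) = y*z^2 - x*z - y
trace(b^2 a b) = trace(b) * trace(a b^2) - trace(a b) = y^2*z - x*y - z
trace(b a b a^2 b) = trace(a) * trace(b^2 a b a) - trace(b^2 a b) = x*y*z^2 - x^2*z - y^2*z + z
trace(b^2 a b a^2 b) = trace(b) * trace(b a b a^2 b) - trace(b a b a^2) = x*y^2*z^2 - x^2*y*z - y^3*z - x*z^2 + 2*y*z + x
trace(a b a b a b) = trace(b a) * trace(b a b a) - trace(b^-1 a^-1)   [split at repeated b] = z^3 - 3*z
trace(b a b^2 a b a) = trace(b) * trace(a b a b a b) - trace(a b a b a) = y*z^3 - x*z^2 - 2*y*z + x
trace(b a b^2 a b) = trace(b) * trace(a b^2 a b) - trace(a b^2 a) = y^2*z^2 - 2*x*y*z + x^2 - 2
trace(b^2 a b a^2 b a) = trace(a) * trace(b a b^2 a b a) - trace(b a b^2 a b) = x*y*z^3 - x^2*z^2 - y^2*z^2 + 2
trace(a^2 b a^-1 b^2 a b) = trace(b^2 a b a^2 b) * trace(a) - trace(b^2 a b a^2 b a) = x^2*y^2*z^2 - x^3*y*z - x*y^3*z - x*y*z^3 + y^2*z^2 + 2*x*y*z + x^2 - 2
trace(b^-1 a^2 b a^-1 b^2 a) = trace(a^2 b a^-1 b^2 a) * trace(b) - trace(a^2 b a^-1 b^2 a b) = x^3*y^3*z - x^4*y^2 - x^2*y^4 - 2*x^2*y^2*z^2 + x^3*y*z + x*y^3*z + x*y*z^3 + 4*x^2*y^2 - 3*x*y*z - x^2 - y^2 + 2
trace(b^2 a^-1 b^-1 a^2 b a^-1) = trace(b^-1 a^2 b a^-1 b^2) * trace(a) - trace(b^-1 a^2 b a^-1 b^2 a) = -x^3*y^3*z + x^4*y^2 + x^2*y^4 + 2*x^2*y^2*z^2 - x*y^3*z - x*y*z^3 - x^4 - 5*x^2*y^2 - x^2*z^2 + 4*x*y*z + 4*x^2 + y^2 - 2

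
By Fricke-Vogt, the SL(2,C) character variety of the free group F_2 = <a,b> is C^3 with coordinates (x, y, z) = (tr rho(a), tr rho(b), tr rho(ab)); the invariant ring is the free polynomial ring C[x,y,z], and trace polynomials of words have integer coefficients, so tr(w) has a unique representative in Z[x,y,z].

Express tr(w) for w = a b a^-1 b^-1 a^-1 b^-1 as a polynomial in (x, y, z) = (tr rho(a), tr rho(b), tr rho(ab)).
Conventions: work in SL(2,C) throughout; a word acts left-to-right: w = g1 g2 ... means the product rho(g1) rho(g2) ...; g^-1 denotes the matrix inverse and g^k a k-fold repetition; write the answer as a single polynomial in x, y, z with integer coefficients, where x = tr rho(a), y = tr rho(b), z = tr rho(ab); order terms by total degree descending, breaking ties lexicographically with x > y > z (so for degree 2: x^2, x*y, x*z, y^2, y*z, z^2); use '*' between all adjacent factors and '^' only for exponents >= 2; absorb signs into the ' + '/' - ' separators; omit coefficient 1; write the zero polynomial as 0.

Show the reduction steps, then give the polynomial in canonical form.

trace(b a b) = trace(b) * trace(a b) - trace(a) = y*z - x
trace(b a b a) = trace(b a) * trace(b a) - trace(1) = z^2 - 2
trace(a b a^-1 b) = trace(b a b) * trace(a) - trace(b a b a) = x*y*z - x^2 - z^2 + 2
trace(a^-1 b^-1 a b) = trace(a b a^-1) * trace(b) - trace(a b a^-1 b) = -x*y*z + x^2 + y^2 + z^2 - 2
trace(a^-1 b^-1 a b a^-1) = trace(a^-1 b^-1 a b) * trace(a) - trace(a^-1 b^-1 a b a) = -x^2*y*z + x^3 + x*y^2 + x*z^2 - 3*x
trace(b^2) = trace(b) * trace(b) - trace(1) = y^2 - 2
trace(b a b^2) = trace(b) * trace(b a b) - trace(b a) = y^2*z - x*y - z
trace(a b a) = trace(a) * trace(b a) - trace(b) = x*z - y
trace(b a b^2 a) = trace(b) * trace(a b a b) - trace(a b a) = y*z^2 - x*z - y
trace(a b^2 a^-1 b) = trace(b a b^2) * trace(a) - trace(b a b^2 a) = x*y^2*z - x^2*y - y*z^2 + y
trace(b a^-1 b^-1 a b) = trace(a b^2 a^-1) * trace(b) - trace(a b^2 a^-1 b) = -x*y^2*z + x^2*y + y^3 + y*z^2 - 3*y
trace(b a b a b a) = trace(b a) * trace(b a b a) - trace(b^-1 a^-1) = z^3 - 3*z
trace(a b a b a^-1 b) = trace(b a b a b) * trace(a) - trace(b a b a b a) = x*y*z^2 - x^2*z - z^3 - x*y + 3*z
trace(b a^-1 b^-1 a b a) = trace(a b a b a^-1) * trace(b) - trace(a b a b a^-1 b) = -x*y*z^2 + x^2*z + y^2*z + z^3 - 3*z
trace(a^-1 b^-1 a b a^-1 b) = trace(b a^-1 b^-1 a b) * trace(a) - trace(b a^-1 b^-1 a b a) = -x^2*y^2*z + x^3*y + x*y^3 + 2*x*y*z^2 - x^2*z - y^2*z - z^3 - 3*x*y + 3*z
trace(a b a^-1 b^-1 a^-1 b^-1) = trace(a^-1 b^-1 a b a^-1) * trace(b) - trace(a^-1 b^-1 a b a^-1 b) = -x*y*z^2 + x^2*z + y^2*z + z^3 - 3*z

-x*y*z^2 + x^2*z + y^2*z + z^3 - 3*z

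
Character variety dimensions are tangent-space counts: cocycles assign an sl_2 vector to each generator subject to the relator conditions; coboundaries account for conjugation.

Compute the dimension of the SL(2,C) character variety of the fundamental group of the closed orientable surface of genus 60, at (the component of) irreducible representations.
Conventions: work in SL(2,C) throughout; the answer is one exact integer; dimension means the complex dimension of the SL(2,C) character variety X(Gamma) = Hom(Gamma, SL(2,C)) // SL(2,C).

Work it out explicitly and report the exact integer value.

Gamma = pi_1(Sigma_60) = < a_1, b_1, ..., a_60, b_60 | prod [a_i, b_i] > has 2g = 120 generators and 1 relator.
Unconstrained cocycle data is one sl_2 vector per generator (360 dimensions), cut by the relator condition d_2(z) = 0.
At an irreducible rho, H^2 = coker(d_2) vanishes (Poincare duality: H^2 is dual to H^0 = invariants = 0), so d_2 is surjective onto sl_2 and dim Z^1 = 360 - 3 = 357.
dim B^1 = 3 (coboundaries, injective at irreducible rho).
dim H^1 = 357 - 3 = 354 = dim X.

354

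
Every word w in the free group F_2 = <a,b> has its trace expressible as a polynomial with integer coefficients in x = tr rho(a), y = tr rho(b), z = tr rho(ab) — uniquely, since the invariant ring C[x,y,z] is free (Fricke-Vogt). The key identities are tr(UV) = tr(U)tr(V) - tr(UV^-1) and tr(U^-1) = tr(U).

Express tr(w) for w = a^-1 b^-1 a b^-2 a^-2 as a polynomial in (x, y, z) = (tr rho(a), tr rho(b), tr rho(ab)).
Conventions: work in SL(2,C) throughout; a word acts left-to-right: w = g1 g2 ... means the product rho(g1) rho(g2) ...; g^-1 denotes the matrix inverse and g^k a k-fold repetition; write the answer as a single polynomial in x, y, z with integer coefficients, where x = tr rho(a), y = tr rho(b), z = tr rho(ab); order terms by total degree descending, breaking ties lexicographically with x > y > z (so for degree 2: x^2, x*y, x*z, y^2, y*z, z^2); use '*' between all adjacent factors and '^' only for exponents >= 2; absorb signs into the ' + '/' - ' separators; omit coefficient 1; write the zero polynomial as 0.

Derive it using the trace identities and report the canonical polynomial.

use: trace(a b^-1) = trace(a) * trace(b) - trace(a b) = x*y - z
trace(b^-1 a b^-1) = trace(a b^-1) * trace(b) - trace(a) = x*y^2 - y*z - x
apply: trace(a^2) = trace(a) * trace(a) - trace(1) = x^2 - 2
trace(a^2 b) = trace(a) * trace(b a) - trace(b) = x*z - y
apply: trace(a b^-1 a) = trace(a^2) * trace(b) - trace(a^2 b) = x^2*y - x*z - y
use: trace(a b a b) = trace(a b) * trace(a b) - trace(1) = z^2 - 2
apply: trace(a b^-1 a b) = trace(a b a) * trace(b) - trace(a b a b) = x*y*z - y^2 - z^2 + 2
apply: trace(b^-1 a b^-1 a) = trace(a b^-1 a) * trace(b) - trace(a b^-1 a b) = x^2*y^2 - 2*x*y*z + z^2 - 2
apply: trace(a^-1 b^-1 a b^-1) = trace(b^-1 a b^-1) * trace(a) - trace(b^-1 a b^-1 a) = x*y*z - x^2 - z^2 + 2
trace(a^-2 b^-1 a b^-1) = trace(a^-1 b^-1 a b^-1) * trace(a) - trace(a^-1 b^-1 a b^-1 a) = x^2*y*z - x^3 - x*y^2 - x*z^2 + y*z + 3*x
apply: trace(a^-3 b^-1 a b^-1) = trace(a^-2 b^-1 a b^-1) * trace(a) - trace(a^-2 b^-1 a b^-1 a) = x^3*y*z - x^4 - x^2*y^2 - x^2*z^2 + 4*x^2 + z^2 - 2
use: trace(a^-1 b^-1 a b^-2 a^-2) = trace(a^-3 b^-1 a b^-1) * trace(b) - trace(a^-3 b^-1 a) = x^3*y^2*z - x^4*y - x^2*y^3 - x^2*y*z^2 + 4*x^2*y + y*z^2 - x*z - y

x^3*y^2*z - x^4*y - x^2*y^3 - x^2*y*z^2 + 4*x^2*y + y*z^2 - x*z - y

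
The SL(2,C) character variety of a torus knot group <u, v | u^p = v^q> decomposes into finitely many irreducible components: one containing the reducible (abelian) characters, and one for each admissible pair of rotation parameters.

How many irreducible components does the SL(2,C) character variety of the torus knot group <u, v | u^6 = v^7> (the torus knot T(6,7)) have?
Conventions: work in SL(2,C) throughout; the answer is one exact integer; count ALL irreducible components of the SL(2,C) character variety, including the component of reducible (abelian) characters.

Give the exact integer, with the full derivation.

16

Gamma = < u, v | u^6 = v^7 > (torus knot T(6,7)); the central element u^6 = v^7 acts as +I or -I in any irreducible SL(2,C) representation.
This locks tr(u) to 2*cos(pi*alpha/6), alpha in 1..5, and tr(v) to 2*cos(pi*beta/7), beta in 1..6, on each component of irreducible characters.
u^6 = (-1)^alpha I and v^7 = (-1)^beta I must agree, so alpha and beta have equal parity.
Enumerate parity-matched pairs: 3*3 odd-odd plus 2*3 even-even gives 15.
components with irreducible characters: 15; plus the single component of reducible (abelian) characters: total 16.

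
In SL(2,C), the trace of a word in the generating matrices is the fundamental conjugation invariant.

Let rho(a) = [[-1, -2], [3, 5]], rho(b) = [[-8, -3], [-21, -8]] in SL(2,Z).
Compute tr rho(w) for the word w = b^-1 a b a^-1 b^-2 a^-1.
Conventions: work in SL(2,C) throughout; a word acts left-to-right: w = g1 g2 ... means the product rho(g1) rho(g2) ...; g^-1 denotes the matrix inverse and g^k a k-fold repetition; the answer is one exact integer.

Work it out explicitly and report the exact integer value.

-6680

rho(b^-1) = [[-8, 3], [21, -8]]
... * rho(a) = [[-1, -2], [3, 5]]  ->  [[17, 31], [-45, -82]]
... * rho(b) = [[-8, -3], [-21, -8]]  ->  [[-787, -299], [2082, 791]]
... * rho(a^-1) = [[5, 2], [-3, -1]]  ->  [[-3038, -1275], [8037, 3373]]
... * rho(b^-1) = [[-8, 3], [21, -8]]  ->  [[-2471, 1086], [6537, -2873]]
... * rho(b^-1) = [[-8, 3], [21, -8]]  ->  [[42574, -16101], [-112629, 42595]]
... * rho(a^-1) = [[5, 2], [-3, -1]]  ->  [[261173, 101249], [-690930, -267853]]
tr = 261173 + -267853 = -6680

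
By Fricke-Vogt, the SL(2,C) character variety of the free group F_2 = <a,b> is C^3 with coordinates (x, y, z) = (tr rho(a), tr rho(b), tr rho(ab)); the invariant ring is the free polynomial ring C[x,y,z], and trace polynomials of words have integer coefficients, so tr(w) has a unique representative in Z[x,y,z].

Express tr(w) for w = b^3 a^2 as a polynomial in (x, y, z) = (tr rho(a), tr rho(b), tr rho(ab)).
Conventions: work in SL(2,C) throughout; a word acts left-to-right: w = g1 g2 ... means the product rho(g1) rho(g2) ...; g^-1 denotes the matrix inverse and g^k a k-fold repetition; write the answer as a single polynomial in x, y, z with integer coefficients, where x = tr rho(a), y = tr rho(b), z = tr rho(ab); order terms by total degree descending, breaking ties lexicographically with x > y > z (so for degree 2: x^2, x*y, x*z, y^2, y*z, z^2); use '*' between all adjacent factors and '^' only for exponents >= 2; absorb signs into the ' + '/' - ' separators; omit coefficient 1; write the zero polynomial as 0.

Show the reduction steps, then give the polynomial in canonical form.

x*y^2*z - x^2*y - y^3 - x*z + 3*y

apply: trace(b a b) = trace(b) * trace(a b) - trace(a) = y*z - x
trace(b^3 a) = trace(b) * trace(b a b) - trace(b a) = y^2*z - x*y - z
trace(b^2) = trace(b) * trace(b) - trace(1) = y^2 - 2
use: trace(b^3) = trace(b) * trace(b^2) - trace(b) = y^3 - 3*y
trace(b^3 a^2) = trace(a) * trace(b^3 a) - trace(b^3) = x*y^2*z - x^2*y - y^3 - x*z + 3*y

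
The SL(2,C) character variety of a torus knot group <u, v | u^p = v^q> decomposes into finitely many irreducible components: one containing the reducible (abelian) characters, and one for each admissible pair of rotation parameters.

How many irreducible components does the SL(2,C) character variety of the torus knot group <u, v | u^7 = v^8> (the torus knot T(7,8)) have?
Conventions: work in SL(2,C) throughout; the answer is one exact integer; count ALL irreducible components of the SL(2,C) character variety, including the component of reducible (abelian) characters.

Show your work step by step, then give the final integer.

For T(7,8): irreducibility forces the central element u^7 = v^8 to one of +I, -I.
So on each irreducible component the traces are pinned: tr(u) = 2*cos(pi*alpha/7) with 1 <= alpha <= 6, tr(v) = 2*cos(pi*beta/8) with 1 <= beta <= 7.
Consistency of u^7 = (-1)^alpha I with v^8 = (-1)^beta I forces alpha = beta (mod 2).
Enumerate parity-matched pairs: 3*4 odd-odd plus 3*3 even-even gives 21.
That is 21 components of irreducible characters, and with the reducible (abelian) component the total is 22.

22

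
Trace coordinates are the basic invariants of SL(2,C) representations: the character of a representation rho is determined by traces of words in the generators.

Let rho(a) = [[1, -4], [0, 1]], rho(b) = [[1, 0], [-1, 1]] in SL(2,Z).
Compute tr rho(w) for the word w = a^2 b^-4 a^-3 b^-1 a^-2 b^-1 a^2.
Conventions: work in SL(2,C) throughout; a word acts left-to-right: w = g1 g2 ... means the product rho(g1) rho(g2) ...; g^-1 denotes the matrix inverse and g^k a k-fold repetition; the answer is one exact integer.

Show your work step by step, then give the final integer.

rho(a) = [[1, -4], [0, 1]]
... * rho(a) = [[1, -4], [0, 1]]  ->  [[1, -8], [0, 1]]
... * rho(b^-1) = [[1, 0], [1, 1]]  ->  [[-7, -8], [1, 1]]
... * rho(b^-1) = [[1, 0], [1, 1]]  ->  [[-15, -8], [2, 1]]
... * rho(b^-1) = [[1, 0], [1, 1]]  ->  [[-23, -8], [3, 1]]
... * rho(b^-1) = [[1, 0], [1, 1]]  ->  [[-31, -8], [4, 1]]
... * rho(a^-1) = [[1, 4], [0, 1]]  ->  [[-31, -132], [4, 17]]
... * rho(a^-1) = [[1, 4], [0, 1]]  ->  [[-31, -256], [4, 33]]
... * rho(a^-1) = [[1, 4], [0, 1]]  ->  [[-31, -380], [4, 49]]
... * rho(b^-1) = [[1, 0], [1, 1]]  ->  [[-411, -380], [53, 49]]
... * rho(a^-1) = [[1, 4], [0, 1]]  ->  [[-411, -2024], [53, 261]]
... * rho(a^-1) = [[1, 4], [0, 1]]  ->  [[-411, -3668], [53, 473]]
... * rho(b^-1) = [[1, 0], [1, 1]]  ->  [[-4079, -3668], [526, 473]]
... * rho(a) = [[1, -4], [0, 1]]  ->  [[-4079, 12648], [526, -1631]]
... * rho(a) = [[1, -4], [0, 1]]  ->  [[-4079, 28964], [526, -3735]]
tr = -4079 + -3735 = -7814

-7814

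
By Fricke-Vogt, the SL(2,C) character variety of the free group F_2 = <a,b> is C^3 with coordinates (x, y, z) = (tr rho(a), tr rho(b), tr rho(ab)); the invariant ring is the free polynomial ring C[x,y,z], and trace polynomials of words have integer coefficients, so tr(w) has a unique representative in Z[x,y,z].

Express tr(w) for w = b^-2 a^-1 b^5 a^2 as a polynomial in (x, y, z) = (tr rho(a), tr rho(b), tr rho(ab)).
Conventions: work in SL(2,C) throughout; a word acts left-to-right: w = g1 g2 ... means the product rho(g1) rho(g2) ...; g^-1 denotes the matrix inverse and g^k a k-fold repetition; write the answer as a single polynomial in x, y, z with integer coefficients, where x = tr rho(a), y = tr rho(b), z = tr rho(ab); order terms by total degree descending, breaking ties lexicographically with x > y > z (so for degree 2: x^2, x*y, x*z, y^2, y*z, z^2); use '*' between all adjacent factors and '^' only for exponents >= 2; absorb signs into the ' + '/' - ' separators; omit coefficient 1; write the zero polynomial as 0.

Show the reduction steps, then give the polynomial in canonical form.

trace(a^2 b) = trace(a) trace(b a) - trace(b) = x*z - y
trace(a^2) = trace(a) trace(a) - trace(1) = x^2 - 2
trace(b a^2 b) = trace(b) trace(a^2 b) - trace(a^2) = x*y*z - x^2 - y^2 + 2
apply: trace(a^2 b^3) = trace(b) trace(b a^2 b) - trace(b a^2) = x*y^2*z - x^2*y - y^3 - x*z + 3*y
use: trace(b^4 a^2) = trace(b) trace(a^2 b^3) - trace(a^2 b^2) = x*y^3*z - x^2*y^2 - y^4 - 2*x*y*z + x^2 + 4*y^2 - 2
use: trace(a b^2) = trace(b) trace(a b) - trace(a) = y*z - x
apply: trace(b^3 a) = trace(b) trace(a b^2) - trace(a b) = y^2*z - x*y - z
use: trace(a^3 b^3) = trace(a) trace(b^3 a^2) - trace(b^3 a) = x^2*y^2*z - x^3*y - x*y^3 - x^2*z - y^2*z + 4*x*y + z
use: trace(a^3 b) = trace(a) trace(b a^2) - trace(b a) = x^2*z - x*y - z
use: trace(a^3) = trace(a) trace(a^2) - trace(a) = x^3 - 3*x
trace(a^3 b^2) = trace(b) trace(a^3 b) - trace(a^3) = x^2*y*z - x^3 - x*y^2 - y*z + 3*x
trace(b^2 a^3 b^2) = trace(b) trace(a^3 b^3) - trace(a^3 b^2) = x^2*y^3*z - x^3*y^2 - x*y^4 - 2*x^2*y*z - y^3*z + x^3 + 5*x*y^2 + 2*y*z - 3*x
apply: trace(a b^5 a^2) = trace(b) trace(b^2 a^3 b^2) - trace(b^2 a^3 b) = x^2*y^4*z - x^3*y^3 - x*y^5 - 3*x^2*y^2*z - y^4*z + 2*x^3*y + 6*x*y^3 + x^2*z + 3*y^2*z - 7*x*y - z
trace(a b a b) = trace(b a) trace(b a) - trace(1)   [split at repeated b] = z^2 - 2
trace(a b a b^2) = trace(b) trace(a b a b) - trace(a b a) = y*z^2 - x*z - y
apply: trace(b^2 a b a b) = trace(b) trace(a b a b^2) - trace(a b a b) = y^2*z^2 - x*y*z - y^2 - z^2 + 2
apply: trace(b a b a b^3) = trace(b) trace(b^2 a b a b) - trace(b^2 a b a) = y^3*z^2 - x*y^2*z - y^3 - 2*y*z^2 + x*z + 3*y
trace(b a b^5 a) = trace(b) trace(b a b a b^3) - trace(b a b a b^2) = y^4*z^2 - x*y^3*z - y^4 - 3*y^2*z^2 + 2*x*y*z + 4*y^2 + z^2 - 2
apply: trace(a b^4) = trace(b) trace(b a b^2) - trace(b a b) = y^3*z - x*y^2 - 2*y*z + x
trace(a b^5) = trace(b) trace(a b^4) - trace(a b^3) = y^4*z - x*y^3 - 3*y^2*z + 2*x*y + z
trace(b a b^5) = trace(b) trace(a b^5) - trace(a b^4) = y^5*z - x*y^4 - 4*y^3*z + 3*x*y^2 + 3*y*z - x
apply: trace(a b^5 a^2 b) = trace(a) trace(b a b^5 a) - trace(b a b^5) = x*y^4*z^2 - x^2*y^3*z - y^5*z - 3*x*y^2*z^2 + 2*x^2*y*z + 4*y^3*z + x*y^2 + x*z^2 - 3*y*z - x
use: trace(b^5 a^2 b^-1 a) = trace(a b^5 a^2) trace(b) - trace(a b^5 a^2 b) = x^2*y^5*z - x^3*y^4 - x*y^6 - x*y^4*z^2 - 2*x^2*y^3*z + 2*x^3*y^2 + 6*x*y^4 + 3*x*y^2*z^2 - x^2*y*z - y^3*z - 8*x*y^2 - x*z^2 + 2*y*z + x
trace(a^-1 b^5 a^2 b^-1) = trace(b^5 a^2 b^-1) trace(a) - trace(b^5 a^2 b^-1 a) = -x^2*y^5*z + x^3*y^4 + x*y^6 + x*y^4*z^2 + 3*x^2*y^3*z - 3*x^3*y^2 - 7*x*y^4 - 3*x*y^2*z^2 - x^2*y*z + y^3*z + x^3 + 12*x*y^2 + x*z^2 - 2*y*z - 3*x
use: trace(b^-2 a^-1 b^5 a^2) = trace(a^-1 b^5 a^2 b^-1) trace(b) - trace(a^-1 b^5 a^2) = -x^2*y^6*z + x^3*y^5 + x*y^7 + x*y^5*z^2 + 3*x^2*y^4*z - 3*x^3*y^3 - 7*x*y^5 - 3*x*y^3*z^2 - x^2*y^2*z + x^3*y + 13*x*y^3 + x*y*z^2 + y^2*z - 5*x*y - z

-x^2*y^6*z + x^3*y^5 + x*y^7 + x*y^5*z^2 + 3*x^2*y^4*z - 3*x^3*y^3 - 7*x*y^5 - 3*x*y^3*z^2 - x^2*y^2*z + x^3*y + 13*x*y^3 + x*y*z^2 + y^2*z - 5*x*y - z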